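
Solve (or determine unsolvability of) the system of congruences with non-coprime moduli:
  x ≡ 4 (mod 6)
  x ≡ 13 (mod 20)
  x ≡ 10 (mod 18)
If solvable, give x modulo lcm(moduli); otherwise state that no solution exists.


Moduli 6, 20, 18 are not pairwise coprime, so CRT works modulo lcm(m_i) when all pairwise compatibility conditions hold.
Pairwise compatibility: gcd(m_i, m_j) must divide a_i - a_j for every pair.
Merge one congruence at a time:
  Start: x ≡ 4 (mod 6).
  Combine with x ≡ 13 (mod 20): gcd(6, 20) = 2, and 13 - 4 = 9 is NOT divisible by 2.
    ⇒ system is inconsistent (no integer solution).

No solution (the system is inconsistent).


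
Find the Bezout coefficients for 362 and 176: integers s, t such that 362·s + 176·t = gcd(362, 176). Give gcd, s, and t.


Euclidean algorithm on (362, 176) — divide until remainder is 0:
  362 = 2 · 176 + 10
  176 = 17 · 10 + 6
  10 = 1 · 6 + 4
  6 = 1 · 4 + 2
  4 = 2 · 2 + 0
gcd(362, 176) = 2.
Track Bezout coefficients alongside the remainders: start with r₀ = 362 = a·1 + b·0 (s = 1, t = 0) and r₁ = 176 = a·0 + b·1 (s = 0, t = 1); each new remainder r_{k+1} = r_{k-1} − q_k·r_k inherits s_{k+1} = s_{k-1} − q_k·s_k, t_{k+1} = t_{k-1} − q_k·t_k, so r_k = a·s_k + b·t_k at every step:
  q = 2: r = 10, s = 1 − 2·0 = 1, t = 0 − 2·1 = -2  (check: 362·1 + 176·(-2) = 10)
  q = 17: r = 6, s = 0 − 17·1 = -17, t = 1 − 17·(-2) = 35  (check: 362·(-17) + 176·35 = 6)
  q = 1: r = 4, s = 1 − 1·(-17) = 18, t = -2 − 1·35 = -37  (check: 362·18 + 176·(-37) = 4)
  q = 1: r = 2, s = -17 − 1·18 = -35, t = 35 − 1·(-37) = 72  (check: 362·(-35) + 176·72 = 2)
The row with r = 2 (the gcd) gives the Bezout coefficients s = -35, t = 72.
Result: 362 · (-35) + 176 · (72) = 2.

gcd(362, 176) = 2; s = -35, t = 72 (check: 362·(-35) + 176·72 = 2).


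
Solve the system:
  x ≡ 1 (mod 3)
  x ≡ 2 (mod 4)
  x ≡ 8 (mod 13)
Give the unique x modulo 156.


Moduli 3, 4, 13 are pairwise coprime; by CRT there is a unique solution modulo M = 3 · 4 · 13 = 156.
Solve pairwise, accumulating the modulus:
  Start with x ≡ 1 (mod 3).
  Combine with x ≡ 2 (mod 4): since gcd(3, 4) = 1, we get a unique residue mod 12.
    Write x = 1 + 3·t and substitute into x ≡ 2 (mod 4): 3·t ≡ 2 − 1 = 1 (mod 4).
    The inverse of 3 mod 4 is 3 (since 3·3 = 9 = 2·4 + 1), so t ≡ 3·1 = 3 ≡ 3 (mod 4).
    Then x = 1 + 3·3 = 10, valid modulo lcm(3, 4) = 12: x ≡ 10 (mod 12).
  Combine with x ≡ 8 (mod 13): since gcd(12, 13) = 1, we get a unique residue mod 156.
    Write x = 10 + 12·t and substitute into x ≡ 8 (mod 13): 12·t ≡ 8 − 10 = -2 (mod 13).
    Reduce coefficients mod 13: 12·t ≡ 11 (mod 13).
    The inverse of 12 mod 13 is 12 (since 12·12 = 144 = 11·13 + 1), so t ≡ 12·11 = 132 ≡ 2 (mod 13).
    Then x = 10 + 12·2 = 34, valid modulo lcm(12, 13) = 156: x ≡ 34 (mod 156).
Verify: 34 mod 3 = 1 ✓, 34 mod 4 = 2 ✓, 34 mod 13 = 8 ✓.

x ≡ 34 (mod 156).


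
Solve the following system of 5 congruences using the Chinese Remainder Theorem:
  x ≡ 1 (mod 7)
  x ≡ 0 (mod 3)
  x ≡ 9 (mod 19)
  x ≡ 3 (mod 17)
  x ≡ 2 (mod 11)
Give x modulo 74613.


Product of moduli M = 7 · 3 · 19 · 17 · 11 = 74613.
Merge one congruence at a time:
  Start: x ≡ 1 (mod 7).
  Combine with x ≡ 0 (mod 3); new modulus lcm = 21.
    Write x = 1 + 7·t and substitute into x ≡ 0 (mod 3): 7·t ≡ 0 − 1 = -1 (mod 3).
    Reduce coefficients mod 3: 1·t ≡ 2 (mod 3).
    So t ≡ 2 (mod 3).
    Then x = 1 + 7·2 = 15, valid modulo lcm(7, 3) = 21: x ≡ 15 (mod 21).
  Combine with x ≡ 9 (mod 19); new modulus lcm = 399.
    Write x = 15 + 21·t and substitute into x ≡ 9 (mod 19): 21·t ≡ 9 − 15 = -6 (mod 19).
    Reduce coefficients mod 19: 2·t ≡ 13 (mod 19).
    The inverse of 2 mod 19 is 10 (since 2·10 = 20 = 1·19 + 1), so t ≡ 10·13 = 130 ≡ 16 (mod 19).
    Then x = 15 + 21·16 = 351, valid modulo lcm(21, 19) = 399: x ≡ 351 (mod 399).
  Combine with x ≡ 3 (mod 17); new modulus lcm = 6783.
    Write x = 351 + 399·t and substitute into x ≡ 3 (mod 17): 399·t ≡ 3 − 351 = -348 (mod 17).
    Reduce coefficients mod 17: 8·t ≡ 9 (mod 17).
    The inverse of 8 mod 17 is 15 (since 8·15 = 120 = 7·17 + 1), so t ≡ 15·9 = 135 ≡ 16 (mod 17).
    Then x = 351 + 399·16 = 6735, valid modulo lcm(399, 17) = 6783: x ≡ 6735 (mod 6783).
  Combine with x ≡ 2 (mod 11); new modulus lcm = 74613.
    Write x = 6735 + 6783·t and substitute into x ≡ 2 (mod 11): 6783·t ≡ 2 − 6735 = -6733 (mod 11).
    Reduce coefficients mod 11: 7·t ≡ 10 (mod 11).
    The inverse of 7 mod 11 is 8 (since 7·8 = 56 = 5·11 + 1), so t ≡ 8·10 = 80 ≡ 3 (mod 11).
    Then x = 6735 + 6783·3 = 27084, valid modulo lcm(6783, 11) = 74613: x ≡ 27084 (mod 74613).
Verify against each original: 27084 mod 7 = 1, 27084 mod 3 = 0, 27084 mod 19 = 9, 27084 mod 17 = 3, 27084 mod 11 = 2.

x ≡ 27084 (mod 74613).


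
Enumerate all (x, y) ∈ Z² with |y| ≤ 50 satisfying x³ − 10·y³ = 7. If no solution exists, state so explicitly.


The equation is x³ - 10y³ = 7. For fixed y, x³ = 10·y³ + 7, so a solution requires the RHS to be a perfect cube.
Strategy: iterate y from -50 to 50, compute RHS = 10·y³ + 7, and check whether it is a (positive or negative) perfect cube.
Check small values of y:
  y = 0: RHS = 7 is not a perfect cube.
  y = 1: RHS = 17 is not a perfect cube.
  y = -1: RHS = -3 is not a perfect cube.
  y = 2: RHS = 87 is not a perfect cube.
  y = -2: RHS = -73 is not a perfect cube.
  y = 3: RHS = 277 is not a perfect cube.
  y = -3: RHS = -263 is not a perfect cube.
Continuing the search up to |y| = 50 finds no solutions either.
No (x, y) in the scanned range satisfies the equation.

No integer solutions with |y| ≤ 50.


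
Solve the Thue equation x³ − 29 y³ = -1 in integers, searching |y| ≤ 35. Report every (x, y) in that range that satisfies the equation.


The equation is x³ - 29y³ = -1. For fixed y, x³ = 29·y³ − 1, so a solution requires the RHS to be a perfect cube.
Strategy: iterate y from -35 to 35, compute RHS = 29·y³ − 1, and check whether it is a (positive or negative) perfect cube.
Check small values of y:
  y = 0: RHS = -1 = (-1)³ ⇒ x = -1 works.
  y = 1: RHS = 28 is not a perfect cube.
  y = -1: RHS = -30 is not a perfect cube.
  y = 2: RHS = 231 is not a perfect cube.
  y = -2: RHS = -233 is not a perfect cube.
  y = 3: RHS = 782 is not a perfect cube.
  y = -3: RHS = -784 is not a perfect cube.
Continuing the search up to |y| = 35 finds no further solutions beyond those listed.
Collected solutions: (-1, 0).

Solutions (with |y| ≤ 35): (-1, 0).


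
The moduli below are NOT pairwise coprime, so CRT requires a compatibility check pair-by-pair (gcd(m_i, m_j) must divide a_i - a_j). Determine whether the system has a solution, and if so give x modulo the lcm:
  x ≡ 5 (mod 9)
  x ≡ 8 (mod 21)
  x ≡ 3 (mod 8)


Moduli 9, 21, 8 are not pairwise coprime, so CRT works modulo lcm(m_i) when all pairwise compatibility conditions hold.
Pairwise compatibility: gcd(m_i, m_j) must divide a_i - a_j for every pair.
Merge one congruence at a time:
  Start: x ≡ 5 (mod 9).
  Combine with x ≡ 8 (mod 21): gcd(9, 21) = 3; 8 - 5 = 3, which IS divisible by 3, so compatible.
    Write x = 5 + 9·t and substitute into x ≡ 8 (mod 21): 9·t ≡ 8 − 5 = 3 (mod 21).
    Divide the congruence (and modulus) by g = 3: 3·t ≡ 1 (mod 7).
    The inverse of 3 mod 7 is 5 (since 3·5 = 15 = 2·7 + 1), so t ≡ 5·1 = 5 ≡ 5 (mod 7).
    Then x = 5 + 9·5 = 50, valid modulo lcm(9, 21) = 63: x ≡ 50 (mod 63).
  Combine with x ≡ 3 (mod 8): gcd(63, 8) = 1; 3 - 50 = -47, which IS divisible by 1, so compatible.
    Write x = 50 + 63·t and substitute into x ≡ 3 (mod 8): 63·t ≡ 3 − 50 = -47 (mod 8).
    Reduce coefficients mod 8: 7·t ≡ 1 (mod 8).
    The inverse of 7 mod 8 is 7 (since 7·7 = 49 = 6·8 + 1), so t ≡ 7·1 = 7 ≡ 7 (mod 8).
    Then x = 50 + 63·7 = 491, valid modulo lcm(63, 8) = 504: x ≡ 491 (mod 504).
Verify: 491 mod 9 = 5, 491 mod 21 = 8, 491 mod 8 = 3.

x ≡ 491 (mod 504).


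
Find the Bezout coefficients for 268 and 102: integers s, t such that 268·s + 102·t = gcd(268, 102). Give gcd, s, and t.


Euclidean algorithm on (268, 102) — divide until remainder is 0:
  268 = 2 · 102 + 64
  102 = 1 · 64 + 38
  64 = 1 · 38 + 26
  38 = 1 · 26 + 12
  26 = 2 · 12 + 2
  12 = 6 · 2 + 0
gcd(268, 102) = 2.
Track Bezout coefficients alongside the remainders: start with r₀ = 268 = a·1 + b·0 (s = 1, t = 0) and r₁ = 102 = a·0 + b·1 (s = 0, t = 1); each new remainder r_{k+1} = r_{k-1} − q_k·r_k inherits s_{k+1} = s_{k-1} − q_k·s_k, t_{k+1} = t_{k-1} − q_k·t_k, so r_k = a·s_k + b·t_k at every step:
  q = 2: r = 64, s = 1 − 2·0 = 1, t = 0 − 2·1 = -2  (check: 268·1 + 102·(-2) = 64)
  q = 1: r = 38, s = 0 − 1·1 = -1, t = 1 − 1·(-2) = 3  (check: 268·(-1) + 102·3 = 38)
  q = 1: r = 26, s = 1 − 1·(-1) = 2, t = -2 − 1·3 = -5  (check: 268·2 + 102·(-5) = 26)
  q = 1: r = 12, s = -1 − 1·2 = -3, t = 3 − 1·(-5) = 8  (check: 268·(-3) + 102·8 = 12)
  q = 2: r = 2, s = 2 − 2·(-3) = 8, t = -5 − 2·8 = -21  (check: 268·8 + 102·(-21) = 2)
The row with r = 2 (the gcd) gives the Bezout coefficients s = 8, t = -21.
Result: 268 · (8) + 102 · (-21) = 2.

gcd(268, 102) = 2; s = 8, t = -21 (check: 268·8 + 102·(-21) = 2).


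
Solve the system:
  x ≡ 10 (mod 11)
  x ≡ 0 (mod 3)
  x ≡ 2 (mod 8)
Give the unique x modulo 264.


Moduli 11, 3, 8 are pairwise coprime; by CRT there is a unique solution modulo M = 11 · 3 · 8 = 264.
Solve pairwise, accumulating the modulus:
  Start with x ≡ 10 (mod 11).
  Combine with x ≡ 0 (mod 3): since gcd(11, 3) = 1, we get a unique residue mod 33.
    Write x = 10 + 11·t and substitute into x ≡ 0 (mod 3): 11·t ≡ 0 − 10 = -10 (mod 3).
    Reduce coefficients mod 3: 2·t ≡ 2 (mod 3).
    The inverse of 2 mod 3 is 2 (since 2·2 = 4 = 1·3 + 1), so t ≡ 2·2 = 4 ≡ 1 (mod 3).
    Then x = 10 + 11·1 = 21, valid modulo lcm(11, 3) = 33: x ≡ 21 (mod 33).
  Combine with x ≡ 2 (mod 8): since gcd(33, 8) = 1, we get a unique residue mod 264.
    Write x = 21 + 33·t and substitute into x ≡ 2 (mod 8): 33·t ≡ 2 − 21 = -19 (mod 8).
    Reduce coefficients mod 8: 1·t ≡ 5 (mod 8).
    So t ≡ 5 (mod 8).
    Then x = 21 + 33·5 = 186, valid modulo lcm(33, 8) = 264: x ≡ 186 (mod 264).
Verify: 186 mod 11 = 10 ✓, 186 mod 3 = 0 ✓, 186 mod 8 = 2 ✓.

x ≡ 186 (mod 264).


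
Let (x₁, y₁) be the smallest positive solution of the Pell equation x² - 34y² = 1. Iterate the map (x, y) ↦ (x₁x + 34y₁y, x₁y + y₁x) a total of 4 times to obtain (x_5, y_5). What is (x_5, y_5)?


Step 1: Find the fundamental solution (x₁, y₁) of x² - 34y² = 1.
  Expand √34 as a continued fraction. a₀ = ⌊√34⌋ = 5; iterate m_{k+1} = d_k·a_k − m_k, d_{k+1} = (34 − m_{k+1}²)/d_k, a_{k+1} = ⌊(a₀ + m_{k+1})/d_{k+1}⌋ (starting m₀ = 0, d₀ = 1), with convergents p_k = a_k·p_{k-1} + p_{k-2}, q_k = a_k·q_{k-1} + q_{k-2} (p₋₁ = 1, q₋₁ = 0):
  k = 0: a₀ = 5; p₀/q₀ = 5/1; p₀² − 34·q₀² = 25 − 34 = -9.
  k = 1: m = 5, d = 9, a = ⌊(5 + 5)/9⌋ = 1; p/q = (1·5 + 1)/(1·1 + 0) = 6/1; p² − 34·q² = 36 − 34 = 2.
  k = 2: m = 4, d = 2, a = ⌊(5 + 4)/2⌋ = 4; p/q = (4·6 + 5)/(4·1 + 1) = 29/5; p² − 34·q² = 841 − 850 = -9.
  k = 3: m = 4, d = 9, a = ⌊(5 + 4)/9⌋ = 1; p/q = (1·29 + 6)/(1·5 + 1) = 35/6; p² − 34·q² = 1225 − 1224 = 1.
  The first convergent with p² − 34·q² = 1 gives the fundamental solution (x₁, y₁) = (35, 6).
Step 2: Apply the recurrence (x_{n+1}, y_{n+1}) = (x₁x_n + 34y₁y_n, x₁y_n + y₁x_n) repeatedly.
  From (x_1, y_1) = (35, 6): x_2 = 35·35 + 34·6·6 = 2449; y_2 = 35·6 + 6·35 = 420.
  From (x_2, y_2) = (2449, 420): x_3 = 35·2449 + 34·6·420 = 171395; y_3 = 35·420 + 6·2449 = 29394.
  From (x_3, y_3) = (171395, 29394): x_4 = 35·171395 + 34·6·29394 = 11995201; y_4 = 35·29394 + 6·171395 = 2057160.
  From (x_4, y_4) = (11995201, 2057160): x_5 = 35·11995201 + 34·6·2057160 = 839492675; y_5 = 35·2057160 + 6·11995201 = 143971806.
Step 3: Verify x_5² - 34·y_5² = 704747951378655625 - 704747951378655624 = 1 (should be 1). ✓

(x_1, y_1) = (35, 6); (x_5, y_5) = (839492675, 143971806).


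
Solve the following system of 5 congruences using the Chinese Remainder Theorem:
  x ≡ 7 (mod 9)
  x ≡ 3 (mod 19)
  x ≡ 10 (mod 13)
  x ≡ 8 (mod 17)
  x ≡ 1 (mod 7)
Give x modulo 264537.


Product of moduli M = 9 · 19 · 13 · 17 · 7 = 264537.
Merge one congruence at a time:
  Start: x ≡ 7 (mod 9).
  Combine with x ≡ 3 (mod 19); new modulus lcm = 171.
    Write x = 7 + 9·t and substitute into x ≡ 3 (mod 19): 9·t ≡ 3 − 7 = -4 (mod 19).
    Reduce coefficients mod 19: 9·t ≡ 15 (mod 19).
    The inverse of 9 mod 19 is 17 (since 9·17 = 153 = 8·19 + 1), so t ≡ 17·15 = 255 ≡ 8 (mod 19).
    Then x = 7 + 9·8 = 79, valid modulo lcm(9, 19) = 171: x ≡ 79 (mod 171).
  Combine with x ≡ 10 (mod 13); new modulus lcm = 2223.
    Write x = 79 + 171·t and substitute into x ≡ 10 (mod 13): 171·t ≡ 10 − 79 = -69 (mod 13).
    Reduce coefficients mod 13: 2·t ≡ 9 (mod 13).
    The inverse of 2 mod 13 is 7 (since 2·7 = 14 = 1·13 + 1), so t ≡ 7·9 = 63 ≡ 11 (mod 13).
    Then x = 79 + 171·11 = 1960, valid modulo lcm(171, 13) = 2223: x ≡ 1960 (mod 2223).
  Combine with x ≡ 8 (mod 17); new modulus lcm = 37791.
    Write x = 1960 + 2223·t and substitute into x ≡ 8 (mod 17): 2223·t ≡ 8 − 1960 = -1952 (mod 17).
    Reduce coefficients mod 17: 13·t ≡ 3 (mod 17).
    The inverse of 13 mod 17 is 4 (since 13·4 = 52 = 3·17 + 1), so t ≡ 4·3 = 12 ≡ 12 (mod 17).
    Then x = 1960 + 2223·12 = 28636, valid modulo lcm(2223, 17) = 37791: x ≡ 28636 (mod 37791).
  Combine with x ≡ 1 (mod 7); new modulus lcm = 264537.
    Write x = 28636 + 37791·t and substitute into x ≡ 1 (mod 7): 37791·t ≡ 1 − 28636 = -28635 (mod 7).
    Reduce coefficients mod 7: 5·t ≡ 2 (mod 7).
    The inverse of 5 mod 7 is 3 (since 5·3 = 15 = 2·7 + 1), so t ≡ 3·2 = 6 ≡ 6 (mod 7).
    Then x = 28636 + 37791·6 = 255382, valid modulo lcm(37791, 7) = 264537: x ≡ 255382 (mod 264537).
Verify against each original: 255382 mod 9 = 7, 255382 mod 19 = 3, 255382 mod 13 = 10, 255382 mod 17 = 8, 255382 mod 7 = 1.

x ≡ 255382 (mod 264537).


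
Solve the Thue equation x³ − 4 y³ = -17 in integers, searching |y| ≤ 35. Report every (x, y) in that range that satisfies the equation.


The equation is x³ - 4y³ = -17. For fixed y, x³ = 4·y³ − 17, so a solution requires the RHS to be a perfect cube.
Strategy: iterate y from -35 to 35, compute RHS = 4·y³ − 17, and check whether it is a (positive or negative) perfect cube.
Check small values of y:
  y = 0: RHS = -17 is not a perfect cube.
  y = 1: RHS = -13 is not a perfect cube.
  y = -1: RHS = -21 is not a perfect cube.
  y = 2: RHS = 15 is not a perfect cube.
  y = -2: RHS = -49 is not a perfect cube.
  y = 3: RHS = 91 is not a perfect cube.
  y = -3: RHS = -125 = (-5)³ ⇒ x = -5 works.
Continuing the search up to |y| = 35 finds no further solutions beyond those listed.
Collected solutions: (-5, -3).

Solutions (with |y| ≤ 35): (-5, -3).


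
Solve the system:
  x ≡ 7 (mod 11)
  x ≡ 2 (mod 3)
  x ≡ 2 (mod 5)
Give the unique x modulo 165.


Moduli 11, 3, 5 are pairwise coprime; by CRT there is a unique solution modulo M = 11 · 3 · 5 = 165.
Solve pairwise, accumulating the modulus:
  Start with x ≡ 7 (mod 11).
  Combine with x ≡ 2 (mod 3): since gcd(11, 3) = 1, we get a unique residue mod 33.
    Write x = 7 + 11·t and substitute into x ≡ 2 (mod 3): 11·t ≡ 2 − 7 = -5 (mod 3).
    Reduce coefficients mod 3: 2·t ≡ 1 (mod 3).
    The inverse of 2 mod 3 is 2 (since 2·2 = 4 = 1·3 + 1), so t ≡ 2·1 = 2 ≡ 2 (mod 3).
    Then x = 7 + 11·2 = 29, valid modulo lcm(11, 3) = 33: x ≡ 29 (mod 33).
  Combine with x ≡ 2 (mod 5): since gcd(33, 5) = 1, we get a unique residue mod 165.
    Write x = 29 + 33·t and substitute into x ≡ 2 (mod 5): 33·t ≡ 2 − 29 = -27 (mod 5).
    Reduce coefficients mod 5: 3·t ≡ 3 (mod 5).
    The inverse of 3 mod 5 is 2 (since 3·2 = 6 = 1·5 + 1), so t ≡ 2·3 = 6 ≡ 1 (mod 5).
    Then x = 29 + 33·1 = 62, valid modulo lcm(33, 5) = 165: x ≡ 62 (mod 165).
Verify: 62 mod 11 = 7 ✓, 62 mod 3 = 2 ✓, 62 mod 5 = 2 ✓.

x ≡ 62 (mod 165).


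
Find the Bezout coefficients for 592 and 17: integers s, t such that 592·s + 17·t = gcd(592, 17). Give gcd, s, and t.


Euclidean algorithm on (592, 17) — divide until remainder is 0:
  592 = 34 · 17 + 14
  17 = 1 · 14 + 3
  14 = 4 · 3 + 2
  3 = 1 · 2 + 1
  2 = 2 · 1 + 0
gcd(592, 17) = 1.
Track Bezout coefficients alongside the remainders: start with r₀ = 592 = a·1 + b·0 (s = 1, t = 0) and r₁ = 17 = a·0 + b·1 (s = 0, t = 1); each new remainder r_{k+1} = r_{k-1} − q_k·r_k inherits s_{k+1} = s_{k-1} − q_k·s_k, t_{k+1} = t_{k-1} − q_k·t_k, so r_k = a·s_k + b·t_k at every step:
  q = 34: r = 14, s = 1 − 34·0 = 1, t = 0 − 34·1 = -34  (check: 592·1 + 17·(-34) = 14)
  q = 1: r = 3, s = 0 − 1·1 = -1, t = 1 − 1·(-34) = 35  (check: 592·(-1) + 17·35 = 3)
  q = 4: r = 2, s = 1 − 4·(-1) = 5, t = -34 − 4·35 = -174  (check: 592·5 + 17·(-174) = 2)
  q = 1: r = 1, s = -1 − 1·5 = -6, t = 35 − 1·(-174) = 209  (check: 592·(-6) + 17·209 = 1)
The row with r = 1 (the gcd) gives the Bezout coefficients s = -6, t = 209.
Result: 592 · (-6) + 17 · (209) = 1.

gcd(592, 17) = 1; s = -6, t = 209 (check: 592·(-6) + 17·209 = 1).


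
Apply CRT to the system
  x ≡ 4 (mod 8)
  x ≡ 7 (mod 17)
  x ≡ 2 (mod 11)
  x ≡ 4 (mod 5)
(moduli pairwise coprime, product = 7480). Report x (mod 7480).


Product of moduli M = 8 · 17 · 11 · 5 = 7480.
Merge one congruence at a time:
  Start: x ≡ 4 (mod 8).
  Combine with x ≡ 7 (mod 17); new modulus lcm = 136.
    Write x = 4 + 8·t and substitute into x ≡ 7 (mod 17): 8·t ≡ 7 − 4 = 3 (mod 17).
    The inverse of 8 mod 17 is 15 (since 8·15 = 120 = 7·17 + 1), so t ≡ 15·3 = 45 ≡ 11 (mod 17).
    Then x = 4 + 8·11 = 92, valid modulo lcm(8, 17) = 136: x ≡ 92 (mod 136).
  Combine with x ≡ 2 (mod 11); new modulus lcm = 1496.
    Write x = 92 + 136·t and substitute into x ≡ 2 (mod 11): 136·t ≡ 2 − 92 = -90 (mod 11).
    Reduce coefficients mod 11: 4·t ≡ 9 (mod 11).
    The inverse of 4 mod 11 is 3 (since 4·3 = 12 = 1·11 + 1), so t ≡ 3·9 = 27 ≡ 5 (mod 11).
    Then x = 92 + 136·5 = 772, valid modulo lcm(136, 11) = 1496: x ≡ 772 (mod 1496).
  Combine with x ≡ 4 (mod 5); new modulus lcm = 7480.
    Write x = 772 + 1496·t and substitute into x ≡ 4 (mod 5): 1496·t ≡ 4 − 772 = -768 (mod 5).
    Reduce coefficients mod 5: 1·t ≡ 2 (mod 5).
    So t ≡ 2 (mod 5).
    Then x = 772 + 1496·2 = 3764, valid modulo lcm(1496, 5) = 7480: x ≡ 3764 (mod 7480).
Verify against each original: 3764 mod 8 = 4, 3764 mod 17 = 7, 3764 mod 11 = 2, 3764 mod 5 = 4.

x ≡ 3764 (mod 7480).


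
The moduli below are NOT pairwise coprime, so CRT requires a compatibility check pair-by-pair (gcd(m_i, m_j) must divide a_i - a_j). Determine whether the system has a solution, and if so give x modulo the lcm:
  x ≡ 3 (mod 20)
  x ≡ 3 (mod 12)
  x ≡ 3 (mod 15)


Moduli 20, 12, 15 are not pairwise coprime, so CRT works modulo lcm(m_i) when all pairwise compatibility conditions hold.
Pairwise compatibility: gcd(m_i, m_j) must divide a_i - a_j for every pair.
Merge one congruence at a time:
  Start: x ≡ 3 (mod 20).
  Combine with x ≡ 3 (mod 12): gcd(20, 12) = 4; 3 - 3 = 0, which IS divisible by 4, so compatible.
    Write x = 3 + 20·t and substitute into x ≡ 3 (mod 12): 20·t ≡ 3 − 3 = 0 (mod 12).
    Divide the congruence (and modulus) by g = 4: 5·t ≡ 0 (mod 3).
    Reduce coefficients mod 3: 2·t ≡ 0 (mod 3).
    The inverse of 2 mod 3 is 2 (since 2·2 = 4 = 1·3 + 1), so t ≡ 2·0 = 0 ≡ 0 (mod 3).
    Then x = 3 + 20·0 = 3, valid modulo lcm(20, 12) = 60: x ≡ 3 (mod 60).
  Combine with x ≡ 3 (mod 15): gcd(60, 15) = 15; 3 - 3 = 0, which IS divisible by 15, so compatible.
    Write x = 3 + 60·t and substitute into x ≡ 3 (mod 15): 60·t ≡ 3 − 3 = 0 (mod 15).
    Divide the congruence (and modulus) by g = 15: 4·t ≡ 0 (mod 1).
    Modulo 1 every t works; take t = 0.
    Then x = 3 + 60·0 = 3, valid modulo lcm(60, 15) = 60: x ≡ 3 (mod 60).
Verify: 3 mod 20 = 3, 3 mod 12 = 3, 3 mod 15 = 3.

x ≡ 3 (mod 60).


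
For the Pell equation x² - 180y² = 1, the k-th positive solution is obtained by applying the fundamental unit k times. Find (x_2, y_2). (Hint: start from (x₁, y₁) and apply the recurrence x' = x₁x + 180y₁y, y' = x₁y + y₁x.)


Step 1: Find the fundamental solution (x₁, y₁) of x² - 180y² = 1.
  Expand √180 as a continued fraction. a₀ = ⌊√180⌋ = 13; iterate m_{k+1} = d_k·a_k − m_k, d_{k+1} = (180 − m_{k+1}²)/d_k, a_{k+1} = ⌊(a₀ + m_{k+1})/d_{k+1}⌋ (starting m₀ = 0, d₀ = 1), with convergents p_k = a_k·p_{k-1} + p_{k-2}, q_k = a_k·q_{k-1} + q_{k-2} (p₋₁ = 1, q₋₁ = 0):
  k = 0: a₀ = 13; p₀/q₀ = 13/1; p₀² − 180·q₀² = 169 − 180 = -11.
  k = 1: m = 13, d = 11, a = ⌊(13 + 13)/11⌋ = 2; p/q = (2·13 + 1)/(2·1 + 0) = 27/2; p² − 180·q² = 729 − 720 = 9.
  k = 2: m = 9, d = 9, a = ⌊(13 + 9)/9⌋ = 2; p/q = (2·27 + 13)/(2·2 + 1) = 67/5; p² − 180·q² = 4489 − 4500 = -11.
  k = 3: m = 9, d = 11, a = ⌊(13 + 9)/11⌋ = 2; p/q = (2·67 + 27)/(2·5 + 2) = 161/12; p² − 180·q² = 25921 − 25920 = 1.
  The first convergent with p² − 180·q² = 1 gives the fundamental solution (x₁, y₁) = (161, 12).
Step 2: Apply the recurrence (x_{n+1}, y_{n+1}) = (x₁x_n + 180y₁y_n, x₁y_n + y₁x_n) repeatedly.
  From (x_1, y_1) = (161, 12): x_2 = 161·161 + 180·12·12 = 51841; y_2 = 161·12 + 12·161 = 3864.
Step 3: Verify x_2² - 180·y_2² = 2687489281 - 2687489280 = 1 (should be 1). ✓

(x_1, y_1) = (161, 12); (x_2, y_2) = (51841, 3864).


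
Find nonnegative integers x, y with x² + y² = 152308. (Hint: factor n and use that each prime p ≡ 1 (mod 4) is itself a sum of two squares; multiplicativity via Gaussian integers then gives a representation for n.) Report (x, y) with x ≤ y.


Step 1: Factor n = 152308 = 2^2 · 13 · 29 · 101.
Step 2: Check the mod-4 condition on each prime factor: 2 = 2 (special); 13 ≡ 1 (mod 4), exponent 1; 29 ≡ 1 (mod 4), exponent 1; 101 ≡ 1 (mod 4), exponent 1.
All primes ≡ 3 (mod 4) appear to even exponent (or don't appear), so by the two-squares theorem n IS expressible as a sum of two squares.
Step 3: Build a representation. Group n = k² · m with k = 2 and m = 13 · 29 · 101 = 38077 (a product of primes ≡ 1 (mod 4)); a representation of m scales to one of n via (k·x)² + (k·y)² = k²(x² + y²). Each prime p ≡ 1 (mod 4) is itself a sum of two squares; find a² by testing p − a² for a perfect square:
  13: 13 − 1² = 12, 13 − 2² = 9 = 3² ⇒ 13 = 2² + 3².
  29: 29 − 1² = 28, 29 − 2² = 25 = 5² ⇒ 29 = 2² + 5².
  101: 101 − 1² = 100 = 10² ⇒ 101 = 1² + 10².
  Combine using the Brahmagupta–Fibonacci identity (a² + b²)(c² + d²) = (ac − bd)² + (ad + bc)² = (ac + bd)² + (ad − bc)²:
  13 · 29 = 377: from (2² + 3²)(2² + 5²), take (2·2 − 3·5, 2·5 + 3·2) = (4 − 15, 10 + 6) = (-11, 16); dropping signs (only squares matter) gives (11, 16); check 11² + 16² = 121 + 256 = 377 ✓.
  377 · 101 = 38077: from (11² + 16²)(1² + 10²), take (11·1 − 16·10, 11·10 + 16·1) = (11 − 160, 110 + 16) = (-149, 126); dropping signs (only squares matter) gives (149, 126); check 149² + 126² = 22201 + 15876 = 38077 ✓.
  Scale by k = 2: (2·149, 2·126) = (298, 252).
Step 4: Order so x ≤ y and verify: 252² + 298² = 63504 + 88804 = 152308 = n. ✓

n = 152308 = 252² + 298² (one valid representation with x ≤ y).


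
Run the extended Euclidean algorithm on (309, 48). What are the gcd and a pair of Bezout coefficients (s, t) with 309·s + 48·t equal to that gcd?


Euclidean algorithm on (309, 48) — divide until remainder is 0:
  309 = 6 · 48 + 21
  48 = 2 · 21 + 6
  21 = 3 · 6 + 3
  6 = 2 · 3 + 0
gcd(309, 48) = 3.
Track Bezout coefficients alongside the remainders: start with r₀ = 309 = a·1 + b·0 (s = 1, t = 0) and r₁ = 48 = a·0 + b·1 (s = 0, t = 1); each new remainder r_{k+1} = r_{k-1} − q_k·r_k inherits s_{k+1} = s_{k-1} − q_k·s_k, t_{k+1} = t_{k-1} − q_k·t_k, so r_k = a·s_k + b·t_k at every step:
  q = 6: r = 21, s = 1 − 6·0 = 1, t = 0 − 6·1 = -6  (check: 309·1 + 48·(-6) = 21)
  q = 2: r = 6, s = 0 − 2·1 = -2, t = 1 − 2·(-6) = 13  (check: 309·(-2) + 48·13 = 6)
  q = 3: r = 3, s = 1 − 3·(-2) = 7, t = -6 − 3·13 = -45  (check: 309·7 + 48·(-45) = 3)
The row with r = 3 (the gcd) gives the Bezout coefficients s = 7, t = -45.
Result: 309 · (7) + 48 · (-45) = 3.

gcd(309, 48) = 3; s = 7, t = -45 (check: 309·7 + 48·(-45) = 3).


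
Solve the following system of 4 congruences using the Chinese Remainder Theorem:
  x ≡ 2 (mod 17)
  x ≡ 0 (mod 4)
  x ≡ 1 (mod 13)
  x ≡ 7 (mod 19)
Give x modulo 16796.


Product of moduli M = 17 · 4 · 13 · 19 = 16796.
Merge one congruence at a time:
  Start: x ≡ 2 (mod 17).
  Combine with x ≡ 0 (mod 4); new modulus lcm = 68.
    Write x = 2 + 17·t and substitute into x ≡ 0 (mod 4): 17·t ≡ 0 − 2 = -2 (mod 4).
    Reduce coefficients mod 4: 1·t ≡ 2 (mod 4).
    So t ≡ 2 (mod 4).
    Then x = 2 + 17·2 = 36, valid modulo lcm(17, 4) = 68: x ≡ 36 (mod 68).
  Combine with x ≡ 1 (mod 13); new modulus lcm = 884.
    Write x = 36 + 68·t and substitute into x ≡ 1 (mod 13): 68·t ≡ 1 − 36 = -35 (mod 13).
    Reduce coefficients mod 13: 3·t ≡ 4 (mod 13).
    The inverse of 3 mod 13 is 9 (since 3·9 = 27 = 2·13 + 1), so t ≡ 9·4 = 36 ≡ 10 (mod 13).
    Then x = 36 + 68·10 = 716, valid modulo lcm(68, 13) = 884: x ≡ 716 (mod 884).
  Combine with x ≡ 7 (mod 19); new modulus lcm = 16796.
    Write x = 716 + 884·t and substitute into x ≡ 7 (mod 19): 884·t ≡ 7 − 716 = -709 (mod 19).
    Reduce coefficients mod 19: 10·t ≡ 13 (mod 19).
    The inverse of 10 mod 19 is 2 (since 10·2 = 20 = 1·19 + 1), so t ≡ 2·13 = 26 ≡ 7 (mod 19).
    Then x = 716 + 884·7 = 6904, valid modulo lcm(884, 19) = 16796: x ≡ 6904 (mod 16796).
Verify against each original: 6904 mod 17 = 2, 6904 mod 4 = 0, 6904 mod 13 = 1, 6904 mod 19 = 7.

x ≡ 6904 (mod 16796).


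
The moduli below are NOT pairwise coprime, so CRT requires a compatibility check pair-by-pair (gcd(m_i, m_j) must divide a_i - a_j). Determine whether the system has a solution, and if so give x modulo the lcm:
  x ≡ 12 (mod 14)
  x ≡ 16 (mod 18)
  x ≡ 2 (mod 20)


Moduli 14, 18, 20 are not pairwise coprime, so CRT works modulo lcm(m_i) when all pairwise compatibility conditions hold.
Pairwise compatibility: gcd(m_i, m_j) must divide a_i - a_j for every pair.
Merge one congruence at a time:
  Start: x ≡ 12 (mod 14).
  Combine with x ≡ 16 (mod 18): gcd(14, 18) = 2; 16 - 12 = 4, which IS divisible by 2, so compatible.
    Write x = 12 + 14·t and substitute into x ≡ 16 (mod 18): 14·t ≡ 16 − 12 = 4 (mod 18).
    Divide the congruence (and modulus) by g = 2: 7·t ≡ 2 (mod 9).
    The inverse of 7 mod 9 is 4 (since 7·4 = 28 = 3·9 + 1), so t ≡ 4·2 = 8 ≡ 8 (mod 9).
    Then x = 12 + 14·8 = 124, valid modulo lcm(14, 18) = 126: x ≡ 124 (mod 126).
  Combine with x ≡ 2 (mod 20): gcd(126, 20) = 2; 2 - 124 = -122, which IS divisible by 2, so compatible.
    Write x = 124 + 126·t and substitute into x ≡ 2 (mod 20): 126·t ≡ 2 − 124 = -122 (mod 20).
    Divide the congruence (and modulus) by g = 2: 63·t ≡ -61 (mod 10).
    Reduce coefficients mod 10: 3·t ≡ 9 (mod 10).
    The inverse of 3 mod 10 is 7 (since 3·7 = 21 = 2·10 + 1), so t ≡ 7·9 = 63 ≡ 3 (mod 10).
    Then x = 124 + 126·3 = 502, valid modulo lcm(126, 20) = 1260: x ≡ 502 (mod 1260).
Verify: 502 mod 14 = 12, 502 mod 18 = 16, 502 mod 20 = 2.

x ≡ 502 (mod 1260).


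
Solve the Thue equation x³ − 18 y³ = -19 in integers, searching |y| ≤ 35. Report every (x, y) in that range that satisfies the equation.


The equation is x³ - 18y³ = -19. For fixed y, x³ = 18·y³ − 19, so a solution requires the RHS to be a perfect cube.
Strategy: iterate y from -35 to 35, compute RHS = 18·y³ − 19, and check whether it is a (positive or negative) perfect cube.
Check small values of y:
  y = 0: RHS = -19 is not a perfect cube.
  y = 1: RHS = -1 = (-1)³ ⇒ x = -1 works.
  y = -1: RHS = -37 is not a perfect cube.
  y = 2: RHS = 125 = (5)³ ⇒ x = 5 works.
  y = -2: RHS = -163 is not a perfect cube.
  y = 3: RHS = 467 is not a perfect cube.
  y = -3: RHS = -505 is not a perfect cube.
Continuing the search up to |y| = 35 finds no further solutions beyond those listed.
Collected solutions: (-1, 1), (5, 2).

Solutions (with |y| ≤ 35): (-1, 1), (5, 2).


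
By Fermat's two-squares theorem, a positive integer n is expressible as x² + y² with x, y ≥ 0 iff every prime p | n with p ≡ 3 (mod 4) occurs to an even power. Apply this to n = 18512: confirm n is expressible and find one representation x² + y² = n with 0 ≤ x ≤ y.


Step 1: Factor n = 18512 = 2^4 · 13 · 89.
Step 2: Check the mod-4 condition on each prime factor: 2 = 2 (special); 13 ≡ 1 (mod 4), exponent 1; 89 ≡ 1 (mod 4), exponent 1.
All primes ≡ 3 (mod 4) appear to even exponent (or don't appear), so by the two-squares theorem n IS expressible as a sum of two squares.
Step 3: Build a representation. Group n = k² · m with k = 4 and m = 13 · 89 = 1157 (a product of primes ≡ 1 (mod 4)); a representation of m scales to one of n via (k·x)² + (k·y)² = k²(x² + y²). Each prime p ≡ 1 (mod 4) is itself a sum of two squares; find a² by testing p − a² for a perfect square:
  13: 13 − 1² = 12, 13 − 2² = 9 = 3² ⇒ 13 = 2² + 3².
  89: 89 − 1² = 88, 89 − 2² = 85, 89 − 3² = 80, 89 − 4² = 73, 89 − 5² = 64 = 8² ⇒ 89 = 5² + 8².
  Combine using the Brahmagupta–Fibonacci identity (a² + b²)(c² + d²) = (ac − bd)² + (ad + bc)² = (ac + bd)² + (ad − bc)²:
  13 · 89 = 1157: from (2² + 3²)(5² + 8²), take (2·5 − 3·8, 2·8 + 3·5) = (10 − 24, 16 + 15) = (-14, 31); dropping signs (only squares matter) gives (14, 31); check 14² + 31² = 196 + 961 = 1157 ✓.
  Scale by k = 4: (4·14, 4·31) = (56, 124).
Step 4: Order so x ≤ y and verify: 56² + 124² = 3136 + 15376 = 18512 = n. ✓

n = 18512 = 56² + 124² (one valid representation with x ≤ y).


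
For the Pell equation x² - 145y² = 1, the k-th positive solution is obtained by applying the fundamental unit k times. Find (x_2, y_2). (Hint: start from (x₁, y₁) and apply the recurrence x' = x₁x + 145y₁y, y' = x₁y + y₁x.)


Step 1: Find the fundamental solution (x₁, y₁) of x² - 145y² = 1.
  Expand √145 as a continued fraction. a₀ = ⌊√145⌋ = 12; iterate m_{k+1} = d_k·a_k − m_k, d_{k+1} = (145 − m_{k+1}²)/d_k, a_{k+1} = ⌊(a₀ + m_{k+1})/d_{k+1}⌋ (starting m₀ = 0, d₀ = 1), with convergents p_k = a_k·p_{k-1} + p_{k-2}, q_k = a_k·q_{k-1} + q_{k-2} (p₋₁ = 1, q₋₁ = 0):
  k = 0: a₀ = 12; p₀/q₀ = 12/1; p₀² − 145·q₀² = 144 − 145 = -1.
  k = 1: m = 12, d = 1, a = ⌊(12 + 12)/1⌋ = 24; p/q = (24·12 + 1)/(24·1 + 0) = 289/24; p² − 145·q² = 83521 − 83520 = 1.
  The first convergent with p² − 145·q² = 1 gives the fundamental solution (x₁, y₁) = (289, 24).
Step 2: Apply the recurrence (x_{n+1}, y_{n+1}) = (x₁x_n + 145y₁y_n, x₁y_n + y₁x_n) repeatedly.
  From (x_1, y_1) = (289, 24): x_2 = 289·289 + 145·24·24 = 167041; y_2 = 289·24 + 24·289 = 13872.
Step 3: Verify x_2² - 145·y_2² = 27902695681 - 27902695680 = 1 (should be 1). ✓

(x_1, y_1) = (289, 24); (x_2, y_2) = (167041, 13872).


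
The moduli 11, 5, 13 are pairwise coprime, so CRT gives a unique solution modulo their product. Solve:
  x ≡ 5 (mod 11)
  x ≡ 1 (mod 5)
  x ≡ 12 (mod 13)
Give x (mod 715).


Moduli 11, 5, 13 are pairwise coprime; by CRT there is a unique solution modulo M = 11 · 5 · 13 = 715.
Solve pairwise, accumulating the modulus:
  Start with x ≡ 5 (mod 11).
  Combine with x ≡ 1 (mod 5): since gcd(11, 5) = 1, we get a unique residue mod 55.
    Write x = 5 + 11·t and substitute into x ≡ 1 (mod 5): 11·t ≡ 1 − 5 = -4 (mod 5).
    Reduce coefficients mod 5: 1·t ≡ 1 (mod 5).
    So t ≡ 1 (mod 5).
    Then x = 5 + 11·1 = 16, valid modulo lcm(11, 5) = 55: x ≡ 16 (mod 55).
  Combine with x ≡ 12 (mod 13): since gcd(55, 13) = 1, we get a unique residue mod 715.
    Write x = 16 + 55·t and substitute into x ≡ 12 (mod 13): 55·t ≡ 12 − 16 = -4 (mod 13).
    Reduce coefficients mod 13: 3·t ≡ 9 (mod 13).
    The inverse of 3 mod 13 is 9 (since 3·9 = 27 = 2·13 + 1), so t ≡ 9·9 = 81 ≡ 3 (mod 13).
    Then x = 16 + 55·3 = 181, valid modulo lcm(55, 13) = 715: x ≡ 181 (mod 715).
Verify: 181 mod 11 = 5 ✓, 181 mod 5 = 1 ✓, 181 mod 13 = 12 ✓.

x ≡ 181 (mod 715).


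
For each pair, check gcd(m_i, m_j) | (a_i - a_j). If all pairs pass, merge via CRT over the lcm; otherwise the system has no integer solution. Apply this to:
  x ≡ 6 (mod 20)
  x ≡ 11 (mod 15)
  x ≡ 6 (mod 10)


Moduli 20, 15, 10 are not pairwise coprime, so CRT works modulo lcm(m_i) when all pairwise compatibility conditions hold.
Pairwise compatibility: gcd(m_i, m_j) must divide a_i - a_j for every pair.
Merge one congruence at a time:
  Start: x ≡ 6 (mod 20).
  Combine with x ≡ 11 (mod 15): gcd(20, 15) = 5; 11 - 6 = 5, which IS divisible by 5, so compatible.
    Write x = 6 + 20·t and substitute into x ≡ 11 (mod 15): 20·t ≡ 11 − 6 = 5 (mod 15).
    Divide the congruence (and modulus) by g = 5: 4·t ≡ 1 (mod 3).
    Reduce coefficients mod 3: 1·t ≡ 1 (mod 3).
    So t ≡ 1 (mod 3).
    Then x = 6 + 20·1 = 26, valid modulo lcm(20, 15) = 60: x ≡ 26 (mod 60).
  Combine with x ≡ 6 (mod 10): gcd(60, 10) = 10; 6 - 26 = -20, which IS divisible by 10, so compatible.
    Write x = 26 + 60·t and substitute into x ≡ 6 (mod 10): 60·t ≡ 6 − 26 = -20 (mod 10).
    Divide the congruence (and modulus) by g = 10: 6·t ≡ -2 (mod 1).
    Modulo 1 every t works; take t = 0.
    Then x = 26 + 60·0 = 26, valid modulo lcm(60, 10) = 60: x ≡ 26 (mod 60).
Verify: 26 mod 20 = 6, 26 mod 15 = 11, 26 mod 10 = 6.

x ≡ 26 (mod 60).


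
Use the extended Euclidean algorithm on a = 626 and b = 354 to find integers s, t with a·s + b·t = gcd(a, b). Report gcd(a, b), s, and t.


Euclidean algorithm on (626, 354) — divide until remainder is 0:
  626 = 1 · 354 + 272
  354 = 1 · 272 + 82
  272 = 3 · 82 + 26
  82 = 3 · 26 + 4
  26 = 6 · 4 + 2
  4 = 2 · 2 + 0
gcd(626, 354) = 2.
Track Bezout coefficients alongside the remainders: start with r₀ = 626 = a·1 + b·0 (s = 1, t = 0) and r₁ = 354 = a·0 + b·1 (s = 0, t = 1); each new remainder r_{k+1} = r_{k-1} − q_k·r_k inherits s_{k+1} = s_{k-1} − q_k·s_k, t_{k+1} = t_{k-1} − q_k·t_k, so r_k = a·s_k + b·t_k at every step:
  q = 1: r = 272, s = 1 − 1·0 = 1, t = 0 − 1·1 = -1  (check: 626·1 + 354·(-1) = 272)
  q = 1: r = 82, s = 0 − 1·1 = -1, t = 1 − 1·(-1) = 2  (check: 626·(-1) + 354·2 = 82)
  q = 3: r = 26, s = 1 − 3·(-1) = 4, t = -1 − 3·2 = -7  (check: 626·4 + 354·(-7) = 26)
  q = 3: r = 4, s = -1 − 3·4 = -13, t = 2 − 3·(-7) = 23  (check: 626·(-13) + 354·23 = 4)
  q = 6: r = 2, s = 4 − 6·(-13) = 82, t = -7 − 6·23 = -145  (check: 626·82 + 354·(-145) = 2)
The row with r = 2 (the gcd) gives the Bezout coefficients s = 82, t = -145.
Result: 626 · (82) + 354 · (-145) = 2.

gcd(626, 354) = 2; s = 82, t = -145 (check: 626·82 + 354·(-145) = 2).


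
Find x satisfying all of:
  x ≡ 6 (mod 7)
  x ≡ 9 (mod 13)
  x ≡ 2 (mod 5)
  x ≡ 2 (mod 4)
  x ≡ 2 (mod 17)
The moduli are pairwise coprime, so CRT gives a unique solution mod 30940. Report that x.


Product of moduli M = 7 · 13 · 5 · 4 · 17 = 30940.
Merge one congruence at a time:
  Start: x ≡ 6 (mod 7).
  Combine with x ≡ 9 (mod 13); new modulus lcm = 91.
    Write x = 6 + 7·t and substitute into x ≡ 9 (mod 13): 7·t ≡ 9 − 6 = 3 (mod 13).
    The inverse of 7 mod 13 is 2 (since 7·2 = 14 = 1·13 + 1), so t ≡ 2·3 = 6 ≡ 6 (mod 13).
    Then x = 6 + 7·6 = 48, valid modulo lcm(7, 13) = 91: x ≡ 48 (mod 91).
  Combine with x ≡ 2 (mod 5); new modulus lcm = 455.
    Write x = 48 + 91·t and substitute into x ≡ 2 (mod 5): 91·t ≡ 2 − 48 = -46 (mod 5).
    Reduce coefficients mod 5: 1·t ≡ 4 (mod 5).
    So t ≡ 4 (mod 5).
    Then x = 48 + 91·4 = 412, valid modulo lcm(91, 5) = 455: x ≡ 412 (mod 455).
  Combine with x ≡ 2 (mod 4); new modulus lcm = 1820.
    Write x = 412 + 455·t and substitute into x ≡ 2 (mod 4): 455·t ≡ 2 − 412 = -410 (mod 4).
    Reduce coefficients mod 4: 3·t ≡ 2 (mod 4).
    The inverse of 3 mod 4 is 3 (since 3·3 = 9 = 2·4 + 1), so t ≡ 3·2 = 6 ≡ 2 (mod 4).
    Then x = 412 + 455·2 = 1322, valid modulo lcm(455, 4) = 1820: x ≡ 1322 (mod 1820).
  Combine with x ≡ 2 (mod 17); new modulus lcm = 30940.
    Write x = 1322 + 1820·t and substitute into x ≡ 2 (mod 17): 1820·t ≡ 2 − 1322 = -1320 (mod 17).
    Reduce coefficients mod 17: 1·t ≡ 6 (mod 17).
    So t ≡ 6 (mod 17).
    Then x = 1322 + 1820·6 = 12242, valid modulo lcm(1820, 17) = 30940: x ≡ 12242 (mod 30940).
Verify against each original: 12242 mod 7 = 6, 12242 mod 13 = 9, 12242 mod 5 = 2, 12242 mod 4 = 2, 12242 mod 17 = 2.

x ≡ 12242 (mod 30940).


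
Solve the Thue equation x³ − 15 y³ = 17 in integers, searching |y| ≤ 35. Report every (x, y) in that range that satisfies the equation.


The equation is x³ - 15y³ = 17. For fixed y, x³ = 15·y³ + 17, so a solution requires the RHS to be a perfect cube.
Strategy: iterate y from -35 to 35, compute RHS = 15·y³ + 17, and check whether it is a (positive or negative) perfect cube.
Check small values of y:
  y = 0: RHS = 17 is not a perfect cube.
  y = 1: RHS = 32 is not a perfect cube.
  y = -1: RHS = 2 is not a perfect cube.
  y = 2: RHS = 137 is not a perfect cube.
  y = -2: RHS = -103 is not a perfect cube.
  y = 3: RHS = 422 is not a perfect cube.
  y = -3: RHS = -388 is not a perfect cube.
Continuing the search up to |y| = 35 finds no solutions either.
No (x, y) in the scanned range satisfies the equation.

No integer solutions with |y| ≤ 35.


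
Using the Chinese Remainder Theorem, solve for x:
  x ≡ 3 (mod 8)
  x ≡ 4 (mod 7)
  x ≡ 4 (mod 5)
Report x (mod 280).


Moduli 8, 7, 5 are pairwise coprime; by CRT there is a unique solution modulo M = 8 · 7 · 5 = 280.
Solve pairwise, accumulating the modulus:
  Start with x ≡ 3 (mod 8).
  Combine with x ≡ 4 (mod 7): since gcd(8, 7) = 1, we get a unique residue mod 56.
    Write x = 3 + 8·t and substitute into x ≡ 4 (mod 7): 8·t ≡ 4 − 3 = 1 (mod 7).
    Reduce coefficients mod 7: 1·t ≡ 1 (mod 7).
    So t ≡ 1 (mod 7).
    Then x = 3 + 8·1 = 11, valid modulo lcm(8, 7) = 56: x ≡ 11 (mod 56).
  Combine with x ≡ 4 (mod 5): since gcd(56, 5) = 1, we get a unique residue mod 280.
    Write x = 11 + 56·t and substitute into x ≡ 4 (mod 5): 56·t ≡ 4 − 11 = -7 (mod 5).
    Reduce coefficients mod 5: 1·t ≡ 3 (mod 5).
    So t ≡ 3 (mod 5).
    Then x = 11 + 56·3 = 179, valid modulo lcm(56, 5) = 280: x ≡ 179 (mod 280).
Verify: 179 mod 8 = 3 ✓, 179 mod 7 = 4 ✓, 179 mod 5 = 4 ✓.

x ≡ 179 (mod 280).


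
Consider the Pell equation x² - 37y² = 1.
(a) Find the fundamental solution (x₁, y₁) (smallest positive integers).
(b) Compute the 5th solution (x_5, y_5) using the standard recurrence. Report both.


Step 1: Find the fundamental solution (x₁, y₁) of x² - 37y² = 1.
  Expand √37 as a continued fraction. a₀ = ⌊√37⌋ = 6; iterate m_{k+1} = d_k·a_k − m_k, d_{k+1} = (37 − m_{k+1}²)/d_k, a_{k+1} = ⌊(a₀ + m_{k+1})/d_{k+1}⌋ (starting m₀ = 0, d₀ = 1), with convergents p_k = a_k·p_{k-1} + p_{k-2}, q_k = a_k·q_{k-1} + q_{k-2} (p₋₁ = 1, q₋₁ = 0):
  k = 0: a₀ = 6; p₀/q₀ = 6/1; p₀² − 37·q₀² = 36 − 37 = -1.
  k = 1: m = 6, d = 1, a = ⌊(6 + 6)/1⌋ = 12; p/q = (12·6 + 1)/(12·1 + 0) = 73/12; p² − 37·q² = 5329 − 5328 = 1.
  The first convergent with p² − 37·q² = 1 gives the fundamental solution (x₁, y₁) = (73, 12).
Step 2: Apply the recurrence (x_{n+1}, y_{n+1}) = (x₁x_n + 37y₁y_n, x₁y_n + y₁x_n) repeatedly.
  From (x_1, y_1) = (73, 12): x_2 = 73·73 + 37·12·12 = 10657; y_2 = 73·12 + 12·73 = 1752.
  From (x_2, y_2) = (10657, 1752): x_3 = 73·10657 + 37·12·1752 = 1555849; y_3 = 73·1752 + 12·10657 = 255780.
  From (x_3, y_3) = (1555849, 255780): x_4 = 73·1555849 + 37·12·255780 = 227143297; y_4 = 73·255780 + 12·1555849 = 37342128.
  From (x_4, y_4) = (227143297, 37342128): x_5 = 73·227143297 + 37·12·37342128 = 33161365513; y_5 = 73·37342128 + 12·227143297 = 5451694908.
Step 3: Verify x_5² - 37·y_5² = 1099676162686785753169 - 1099676162686785753168 = 1 (should be 1). ✓

(x_1, y_1) = (73, 12); (x_5, y_5) = (33161365513, 5451694908).
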